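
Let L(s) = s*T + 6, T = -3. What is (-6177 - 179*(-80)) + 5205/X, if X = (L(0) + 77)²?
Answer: 56102332/6889 ≈ 8143.8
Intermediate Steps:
L(s) = 6 - 3*s (L(s) = s*(-3) + 6 = -3*s + 6 = 6 - 3*s)
X = 6889 (X = ((6 - 3*0) + 77)² = ((6 + 0) + 77)² = (6 + 77)² = 83² = 6889)
(-6177 - 179*(-80)) + 5205/X = (-6177 - 179*(-80)) + 5205/6889 = (-6177 + 14320) + 5205*(1/6889) = 8143 + 5205/6889 = 56102332/6889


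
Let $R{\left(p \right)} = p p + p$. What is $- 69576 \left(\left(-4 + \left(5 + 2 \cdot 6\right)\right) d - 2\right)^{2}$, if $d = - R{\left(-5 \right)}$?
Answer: $-4775974944$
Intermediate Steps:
$R{\left(p \right)} = p + p^{2}$ ($R{\left(p \right)} = p^{2} + p = p + p^{2}$)
$d = -20$ ($d = - \left(-5\right) \left(1 - 5\right) = - \left(-5\right) \left(-4\right) = \left(-1\right) 20 = -20$)
$- 69576 \left(\left(-4 + \left(5 + 2 \cdot 6\right)\right) d - 2\right)^{2} = - 69576 \left(\left(-4 + \left(5 + 2 \cdot 6\right)\right) \left(-20\right) - 2\right)^{2} = - 69576 \left(\left(-4 + \left(5 + 12\right)\right) \left(-20\right) - 2\right)^{2} = - 69576 \left(\left(-4 + 17\right) \left(-20\right) - 2\right)^{2} = - 69576 \left(13 \left(-20\right) - 2\right)^{2} = - 69576 \left(-260 - 2\right)^{2} = - 69576 \left(-262\right)^{2} = \left(-69576\right) 68644 = -4775974944$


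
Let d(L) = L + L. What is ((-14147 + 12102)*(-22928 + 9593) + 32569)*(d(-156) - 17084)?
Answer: -474956795024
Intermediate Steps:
d(L) = 2*L
((-14147 + 12102)*(-22928 + 9593) + 32569)*(d(-156) - 17084) = ((-14147 + 12102)*(-22928 + 9593) + 32569)*(2*(-156) - 17084) = (-2045*(-13335) + 32569)*(-312 - 17084) = (27270075 + 32569)*(-17396) = 27302644*(-17396) = -474956795024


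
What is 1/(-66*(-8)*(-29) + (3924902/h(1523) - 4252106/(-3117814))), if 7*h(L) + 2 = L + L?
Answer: -2372656454/14911929563583 ≈ -0.00015911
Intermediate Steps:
h(L) = -2/7 + 2*L/7 (h(L) = -2/7 + (L + L)/7 = -2/7 + (2*L)/7 = -2/7 + 2*L/7)
1/(-66*(-8)*(-29) + (3924902/h(1523) - 4252106/(-3117814))) = 1/(-66*(-8)*(-29) + (3924902/(-2/7 + (2/7)*1523) - 4252106/(-3117814))) = 1/(528*(-29) + (3924902/(-2/7 + 3046/7) - 4252106*(-1/3117814))) = 1/(-15312 + (3924902/(3044/7) + 2126053/1558907)) = 1/(-15312 + (3924902*(7/3044) + 2126053/1558907)) = 1/(-15312 + (13737157/1522 + 2126053/1558907)) = 1/(-15312 + 21418186060065/2372656454) = 1/(-14911929563583/2372656454) = -2372656454/14911929563583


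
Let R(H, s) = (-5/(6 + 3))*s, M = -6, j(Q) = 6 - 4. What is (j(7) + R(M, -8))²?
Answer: 3364/81 ≈ 41.531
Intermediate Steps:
j(Q) = 2
R(H, s) = -5*s/9 (R(H, s) = (-5/9)*s = ((⅑)*(-5))*s = -5*s/9)
(j(7) + R(M, -8))² = (2 - 5/9*(-8))² = (2 + 40/9)² = (58/9)² = 3364/81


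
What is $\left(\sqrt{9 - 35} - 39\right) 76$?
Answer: $-2964 + 76 i \sqrt{26} \approx -2964.0 + 387.53 i$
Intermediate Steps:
$\left(\sqrt{9 - 35} - 39\right) 76 = \left(\sqrt{-26} - 39\right) 76 = \left(i \sqrt{26} - 39\right) 76 = \left(-39 + i \sqrt{26}\right) 76 = -2964 + 76 i \sqrt{26}$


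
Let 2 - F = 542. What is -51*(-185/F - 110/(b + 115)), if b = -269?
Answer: -13583/252 ≈ -53.901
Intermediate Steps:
F = -540 (F = 2 - 1*542 = 2 - 542 = -540)
-51*(-185/F - 110/(b + 115)) = -51*(-185/(-540) - 110/(-269 + 115)) = -51*(-185*(-1/540) - 110/(-154)) = -51*(37/108 - 110*(-1/154)) = -51*(37/108 + 5/7) = -51*799/756 = -13583/252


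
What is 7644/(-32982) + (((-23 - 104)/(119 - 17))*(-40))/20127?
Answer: -1293769318/5642544069 ≈ -0.22929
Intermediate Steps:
7644/(-32982) + (((-23 - 104)/(119 - 17))*(-40))/20127 = 7644*(-1/32982) + (-127/102*(-40))*(1/20127) = -1274/5497 + (-127*1/102*(-40))*(1/20127) = -1274/5497 - 127/102*(-40)*(1/20127) = -1274/5497 + (2540/51)*(1/20127) = -1274/5497 + 2540/1026477 = -1293769318/5642544069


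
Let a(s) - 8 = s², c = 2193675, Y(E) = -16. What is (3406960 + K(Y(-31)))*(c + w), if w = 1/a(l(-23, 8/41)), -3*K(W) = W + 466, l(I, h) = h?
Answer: 50490522472546805/6756 ≈ 7.4734e+12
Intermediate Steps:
K(W) = -466/3 - W/3 (K(W) = -(W + 466)/3 = -(466 + W)/3 = -466/3 - W/3)
a(s) = 8 + s²
w = 1681/13512 (w = 1/(8 + (8/41)²) = 1/(8 + 64/1681) = 1/(13512/1681) = 1681/13512 ≈ 0.12441)
(3406960 + K(Y(-31)))*(c + w) = (3406960 + (-466/3 - ⅓*(-16)))*(2193675 + 1681/13512) = (3406960 + (-466/3 + 16/3))*(29640938281/13512) = (3406960 - 150)*(29640938281/13512) = 3406810*(29640938281/13512) = 50490522472546805/6756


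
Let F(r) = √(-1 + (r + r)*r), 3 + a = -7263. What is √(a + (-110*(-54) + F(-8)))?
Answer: √(-1326 + √127) ≈ 36.259*I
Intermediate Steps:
a = -7266 (a = -3 - 7263 = -7266)
F(r) = √(-1 + 2*r²) (F(r) = √(-1 + (2*r)*r) = √(-1 + 2*r²))
√(a + (-110*(-54) + F(-8))) = √(-7266 + (-110*(-54) + √(-1 + 2*(-8)²))) = √(-7266 + (5940 + √(-1 + 2*64))) = √(-7266 + (5940 + √(-1 + 128))) = √(-7266 + (5940 + √127)) = √(-1326 + √127)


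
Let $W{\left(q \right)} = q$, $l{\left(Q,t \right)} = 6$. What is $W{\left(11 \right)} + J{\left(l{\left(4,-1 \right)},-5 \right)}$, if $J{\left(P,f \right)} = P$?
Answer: $17$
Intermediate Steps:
$W{\left(11 \right)} + J{\left(l{\left(4,-1 \right)},-5 \right)} = 11 + 6 = 17$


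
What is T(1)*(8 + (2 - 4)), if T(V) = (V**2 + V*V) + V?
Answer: 18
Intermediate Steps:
T(V) = V + 2*V**2 (T(V) = (V**2 + V**2) + V = 2*V**2 + V = V + 2*V**2)
T(1)*(8 + (2 - 4)) = (1*(1 + 2*1))*(8 + (2 - 4)) = (1*(1 + 2))*(8 - 2) = (1*3)*6 = 3*6 = 18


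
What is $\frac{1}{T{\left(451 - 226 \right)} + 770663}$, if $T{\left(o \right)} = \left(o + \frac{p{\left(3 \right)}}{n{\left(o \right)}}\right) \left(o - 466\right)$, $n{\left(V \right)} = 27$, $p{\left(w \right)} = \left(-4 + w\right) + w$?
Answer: $\frac{27}{19343344} \approx 1.3958 \cdot 10^{-6}$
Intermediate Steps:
$p{\left(w \right)} = -4 + 2 w$
$T{\left(o \right)} = \left(-466 + o\right) \left(\frac{2}{27} + o\right)$ ($T{\left(o \right)} = \left(o + \frac{-4 + 2 \cdot 3}{27}\right) \left(o - 466\right) = \left(o + \left(-4 + 6\right) \frac{1}{27}\right) \left(-466 + o\right) = \left(o + 2 \cdot \frac{1}{27}\right) \left(-466 + o\right) = \left(o + \frac{2}{27}\right) \left(-466 + o\right) = \left(\frac{2}{27} + o\right) \left(-466 + o\right) = \left(-466 + o\right) \left(\frac{2}{27} + o\right)$)
$\frac{1}{T{\left(451 - 226 \right)} + 770663} = \frac{1}{\left(- \frac{932}{27} + \left(451 - 226\right)^{2} - \frac{12580 \left(451 - 226\right)}{27}\right) + 770663} = \frac{1}{\left(- \frac{932}{27} + 225^{2} - \frac{314500}{3}\right) + 770663} = \frac{1}{\left(- \frac{932}{27} + 50625 - \frac{314500}{3}\right) + 770663} = \frac{1}{- \frac{1464557}{27} + 770663} = \frac{1}{\frac{19343344}{27}} = \frac{27}{19343344}$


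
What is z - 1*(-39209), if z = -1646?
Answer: 37563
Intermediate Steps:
z - 1*(-39209) = -1646 - 1*(-39209) = -1646 + 39209 = 37563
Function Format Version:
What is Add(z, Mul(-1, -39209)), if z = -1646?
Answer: 37563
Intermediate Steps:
Add(z, Mul(-1, -39209)) = Add(-1646, Mul(-1, -39209)) = Add(-1646, 39209) = 37563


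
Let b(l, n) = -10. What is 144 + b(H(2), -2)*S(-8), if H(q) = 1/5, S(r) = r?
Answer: 224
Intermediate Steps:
H(q) = 1/5 (H(q) = 1*(1/5) = 1/5)
144 + b(H(2), -2)*S(-8) = 144 - 10*(-8) = 144 + 80 = 224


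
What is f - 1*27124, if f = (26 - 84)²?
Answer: -23760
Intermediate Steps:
f = 3364 (f = (-58)² = 3364)
f - 1*27124 = 3364 - 1*27124 = 3364 - 27124 = -23760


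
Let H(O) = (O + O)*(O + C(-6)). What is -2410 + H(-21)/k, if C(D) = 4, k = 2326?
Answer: -2802473/1163 ≈ -2409.7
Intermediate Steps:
H(O) = 2*O*(4 + O) (H(O) = (O + O)*(O + 4) = (2*O)*(4 + O) = 2*O*(4 + O))
-2410 + H(-21)/k = -2410 + (2*(-21)*(4 - 21))/2326 = -2410 + (2*(-21)*(-17))*(1/2326) = -2410 + 714*(1/2326) = -2410 + 357/1163 = -2802473/1163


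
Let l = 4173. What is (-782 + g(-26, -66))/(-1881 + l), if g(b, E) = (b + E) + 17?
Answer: -857/2292 ≈ -0.37391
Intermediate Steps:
g(b, E) = 17 + E + b (g(b, E) = (E + b) + 17 = 17 + E + b)
(-782 + g(-26, -66))/(-1881 + l) = (-782 + (17 - 66 - 26))/(-1881 + 4173) = (-782 - 75)/2292 = -857*1/2292 = -857/2292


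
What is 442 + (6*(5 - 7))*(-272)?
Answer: 3706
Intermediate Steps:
442 + (6*(5 - 7))*(-272) = 442 + (6*(-2))*(-272) = 442 - 12*(-272) = 442 + 3264 = 3706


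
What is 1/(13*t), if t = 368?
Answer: 1/4784 ≈ 0.00020903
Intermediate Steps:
1/(13*t) = 1/(13*368) = 1/4784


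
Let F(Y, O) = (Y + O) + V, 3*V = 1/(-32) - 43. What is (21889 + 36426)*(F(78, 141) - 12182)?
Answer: -22350681625/32 ≈ -6.9846e+8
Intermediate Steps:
V = -459/32 (V = (1/(-32) - 43)/3 = (-1/32 - 43)/3 = (⅓)*(-1377/32) = -459/32 ≈ -14.344)
F(Y, O) = -459/32 + O + Y (F(Y, O) = (Y + O) - 459/32 = (O + Y) - 459/32 = -459/32 + O + Y)
(21889 + 36426)*(F(78, 141) - 12182) = (21889 + 36426)*((-459/32 + 141 + 78) - 12182) = 58315*(6549/32 - 12182) = 58315*(-383275/32) = -22350681625/32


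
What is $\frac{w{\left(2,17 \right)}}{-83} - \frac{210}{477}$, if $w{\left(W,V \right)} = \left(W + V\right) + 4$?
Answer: $- \frac{9467}{13197} \approx -0.71736$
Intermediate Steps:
$w{\left(W,V \right)} = 4 + V + W$ ($w{\left(W,V \right)} = \left(V + W\right) + 4 = 4 + V + W$)
$\frac{w{\left(2,17 \right)}}{-83} - \frac{210}{477} = \frac{4 + 17 + 2}{-83} - \frac{210}{477} = 23 \left(- \frac{1}{83}\right) - \frac{70}{159} = - \frac{23}{83} - \frac{70}{159} = - \frac{9467}{13197}$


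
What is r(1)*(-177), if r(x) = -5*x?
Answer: 885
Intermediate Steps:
r(1)*(-177) = -5*1*(-177) = -5*(-177) = 885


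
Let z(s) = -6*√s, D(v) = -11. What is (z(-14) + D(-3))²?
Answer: -383 + 132*I*√14 ≈ -383.0 + 493.9*I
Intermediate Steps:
(z(-14) + D(-3))² = (-6*I*√14 - 11)² = (-11 - 6*I*√14)²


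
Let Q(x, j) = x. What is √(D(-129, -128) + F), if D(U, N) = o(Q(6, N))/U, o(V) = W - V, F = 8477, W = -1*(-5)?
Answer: √141065886/129 ≈ 92.071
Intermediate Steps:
W = 5
o(V) = 5 - V
D(U, N) = -1/U (D(U, N) = (5 - 1*6)/U = (5 - 6)/U = -1/U)
√(D(-129, -128) + F) = √(-1/(-129) + 8477) = √(-1*(-1/129) + 8477) = √(1/129 + 8477) = √(1093534/129) = √141065886/129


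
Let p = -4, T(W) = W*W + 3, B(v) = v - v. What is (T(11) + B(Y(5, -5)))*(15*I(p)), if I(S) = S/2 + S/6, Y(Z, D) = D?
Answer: -4960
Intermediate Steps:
B(v) = 0
T(W) = 3 + W**2 (T(W) = W**2 + 3 = 3 + W**2)
I(S) = 2*S/3 (I(S) = S*(1/2) + S*(1/6) = S/2 + S/6 = 2*S/3)
(T(11) + B(Y(5, -5)))*(15*I(p)) = ((3 + 11**2) + 0)*(15*((2/3)*(-4))) = ((3 + 121) + 0)*(15*(-8/3)) = (124 + 0)*(-40) = 124*(-40) = -4960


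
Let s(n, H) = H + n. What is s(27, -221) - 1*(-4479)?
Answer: 4285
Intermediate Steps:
s(27, -221) - 1*(-4479) = (-221 + 27) - 1*(-4479) = -194 + 4479 = 4285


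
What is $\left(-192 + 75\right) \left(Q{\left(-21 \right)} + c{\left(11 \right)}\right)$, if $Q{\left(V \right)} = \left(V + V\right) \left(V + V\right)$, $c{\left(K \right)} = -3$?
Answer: $-206037$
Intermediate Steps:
$Q{\left(V \right)} = 4 V^{2}$ ($Q{\left(V \right)} = 2 V 2 V = 4 V^{2}$)
$\left(-192 + 75\right) \left(Q{\left(-21 \right)} + c{\left(11 \right)}\right) = \left(-192 + 75\right) \left(4 \left(-21\right)^{2} - 3\right) = - 117 \left(4 \cdot 441 - 3\right) = - 117 \left(1764 - 3\right) = \left(-117\right) 1761 = -206037$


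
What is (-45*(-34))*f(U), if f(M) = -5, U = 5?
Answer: -7650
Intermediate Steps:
(-45*(-34))*f(U) = -45*(-34)*(-5) = 1530*(-5) = -7650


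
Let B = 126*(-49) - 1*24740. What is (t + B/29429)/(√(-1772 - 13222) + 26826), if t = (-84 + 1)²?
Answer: 17770512607/69210975055 - 27822319*I*√34/138421950110 ≈ 0.25676 - 0.001172*I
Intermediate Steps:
t = 6889 (t = (-83)² = 6889)
B = -30914 (B = -6174 - 24740 = -30914)
(t + B/29429)/(√(-1772 - 13222) + 26826) = (6889 - 30914/29429)/(√(-1772 - 13222) + 26826) = (6889 - 30914*1/29429)/(√(-14994) + 26826) = (6889 - 30914/29429)/(21*I*√34 + 26826) = 202705467/(29429*(26826 + 21*I*√34))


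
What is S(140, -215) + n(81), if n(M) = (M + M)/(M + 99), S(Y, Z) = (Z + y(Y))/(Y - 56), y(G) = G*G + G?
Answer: 98003/420 ≈ 233.34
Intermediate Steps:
y(G) = G + G² (y(G) = G² + G = G + G²)
S(Y, Z) = (Z + Y*(1 + Y))/(-56 + Y) (S(Y, Z) = (Z + Y*(1 + Y))/(Y - 56) = (Z + Y*(1 + Y))/(-56 + Y))
n(M) = 2*M/(99 + M) (n(M) = (2*M)/(99 + M) = 2*M/(99 + M))
S(140, -215) + n(81) = (-215 + 140*(1 + 140))/(-56 + 140) + 2*81/(99 + 81) = (-215 + 140*141)/84 + 2*81/180 = (-215 + 19740)/84 + 2*81*(1/180) = (1/84)*19525 + 9/10 = 19525/84 + 9/10 = 98003/420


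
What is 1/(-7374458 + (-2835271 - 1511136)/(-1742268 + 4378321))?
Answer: -2636053/19439466480681 ≈ -1.3560e-7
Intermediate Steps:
1/(-7374458 + (-2835271 - 1511136)/(-1742268 + 4378321)) = 1/(-7374458 - 4346407/2636053) = 1/(-19439466480681/2636053) = -2636053/19439466480681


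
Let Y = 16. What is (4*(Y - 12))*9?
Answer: 144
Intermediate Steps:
(4*(Y - 12))*9 = (4*(16 - 12))*9 = (4*4)*9 = 16*9 = 144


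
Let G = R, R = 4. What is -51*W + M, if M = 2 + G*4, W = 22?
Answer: -1104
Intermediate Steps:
G = 4
M = 18 (M = 2 + 4*4 = 2 + 16 = 18)
-51*W + M = -51*22 + 18 = -1122 + 18 = -1104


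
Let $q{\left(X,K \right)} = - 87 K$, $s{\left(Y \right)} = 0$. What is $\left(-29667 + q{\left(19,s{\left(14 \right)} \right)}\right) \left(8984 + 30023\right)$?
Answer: $-1157220669$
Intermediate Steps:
$\left(-29667 + q{\left(19,s{\left(14 \right)} \right)}\right) \left(8984 + 30023\right) = \left(-29667 - 0\right) \left(8984 + 30023\right) = \left(-29667 + 0\right) 39007 = \left(-29667\right) 39007 = -1157220669$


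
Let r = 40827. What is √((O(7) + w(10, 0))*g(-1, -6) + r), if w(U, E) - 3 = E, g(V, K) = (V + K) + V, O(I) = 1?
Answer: √40795 ≈ 201.98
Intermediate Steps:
g(V, K) = K + 2*V (g(V, K) = (K + V) + V = K + 2*V)
w(U, E) = 3 + E
√((O(7) + w(10, 0))*g(-1, -6) + r) = √((1 + (3 + 0))*(-6 + 2*(-1)) + 40827) = √((1 + 3)*(-6 - 2) + 40827) = √(4*(-8) + 40827) = √(-32 + 40827) = √40795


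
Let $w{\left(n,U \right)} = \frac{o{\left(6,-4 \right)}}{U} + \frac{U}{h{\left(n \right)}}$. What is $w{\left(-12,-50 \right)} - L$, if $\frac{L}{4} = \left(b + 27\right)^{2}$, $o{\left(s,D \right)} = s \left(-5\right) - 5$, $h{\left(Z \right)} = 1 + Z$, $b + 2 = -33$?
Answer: $- \frac{27583}{110} \approx -250.75$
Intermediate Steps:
$b = -35$ ($b = -2 - 33 = -35$)
$o{\left(s,D \right)} = -5 - 5 s$ ($o{\left(s,D \right)} = - 5 s - 5 = -5 - 5 s$)
$L = 256$ ($L = 4 \left(-35 + 27\right)^{2} = 4 \left(-8\right)^{2} = 4 \cdot 64 = 256$)
$w{\left(n,U \right)} = - \frac{35}{U} + \frac{U}{1 + n}$ ($w{\left(n,U \right)} = \frac{-5 - 30}{U} + \frac{U}{1 + n} = - \frac{35}{U} + \frac{U}{1 + n}$)
$w{\left(-12,-50 \right)} - L = \left(- \frac{35}{-50} - \frac{50}{1 - 12}\right) - 256 = \left(\left(-35\right) \left(- \frac{1}{50}\right) - \frac{50}{-11}\right) - 256 = \left(\frac{7}{10} - - \frac{50}{11}\right) - 256 = \left(\frac{7}{10} + \frac{50}{11}\right) - 256 = \frac{577}{110} - 256 = - \frac{27583}{110}$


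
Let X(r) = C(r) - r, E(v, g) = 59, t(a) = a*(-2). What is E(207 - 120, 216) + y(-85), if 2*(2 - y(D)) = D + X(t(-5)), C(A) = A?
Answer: 207/2 ≈ 103.50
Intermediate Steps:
t(a) = -2*a
X(r) = 0 (X(r) = r - r = 0)
y(D) = 2 - D/2 (y(D) = 2 - (D + 0)/2 = 2 - D/2)
E(207 - 120, 216) + y(-85) = 59 + (2 - ½*(-85)) = 59 + (2 + 85/2) = 59 + 89/2 = 207/2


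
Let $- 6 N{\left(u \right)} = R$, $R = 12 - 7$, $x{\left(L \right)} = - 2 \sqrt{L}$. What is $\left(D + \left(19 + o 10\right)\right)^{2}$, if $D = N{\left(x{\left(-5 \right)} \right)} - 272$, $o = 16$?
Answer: $\frac{316969}{36} \approx 8804.7$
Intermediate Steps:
$R = 5$
$N{\left(u \right)} = - \frac{5}{6}$ ($N{\left(u \right)} = \left(- \frac{1}{6}\right) 5 = - \frac{5}{6}$)
$D = - \frac{1637}{6}$ ($D = - \frac{5}{6} - 272 = - \frac{1637}{6} \approx -272.83$)
$\left(D + \left(19 + o 10\right)\right)^{2} = \left(- \frac{1637}{6} + \left(19 + 16 \cdot 10\right)\right)^{2} = \left(- \frac{1637}{6} + \left(19 + 160\right)\right)^{2} = \left(- \frac{1637}{6} + 179\right)^{2} = \left(- \frac{563}{6}\right)^{2} = \frac{316969}{36}$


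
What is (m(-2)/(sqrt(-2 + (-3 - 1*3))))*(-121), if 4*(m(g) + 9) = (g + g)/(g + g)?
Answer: -4235*I*sqrt(2)/16 ≈ -374.32*I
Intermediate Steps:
m(g) = -35/4 (m(g) = -9 + ((g + g)/(g + g))/4 = -9 + ((2*g)/((2*g)))/4 = -9 + ((2*g)*(1/(2*g)))/4 = -9 + (1/4)*1 = -9 + 1/4 = -35/4)
(m(-2)/(sqrt(-2 + (-3 - 1*3))))*(-121) = -35/(4*sqrt(-2 + (-3 - 1*3)))*(-121) = -35/(4*sqrt(-2 + (-3 - 3)))*(-121) = -35/(4*sqrt(-2 - 6))*(-121) = -35*(-I*sqrt(2)/4)/4*(-121) = -(-35)*I*sqrt(2)/16*(-121) = (35*I*sqrt(2)/16)*(-121) = -4235*I*sqrt(2)/16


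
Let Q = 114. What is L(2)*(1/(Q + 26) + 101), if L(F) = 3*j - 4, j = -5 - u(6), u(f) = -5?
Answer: -14141/35 ≈ -404.03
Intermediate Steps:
j = 0 (j = -5 - 1*(-5) = -5 + 5 = 0)
L(F) = -4 (L(F) = 3*0 - 4 = 0 - 4 = -4)
L(2)*(1/(Q + 26) + 101) = -4*(1/(114 + 26) + 101) = -4*(1/140 + 101) = -4*14141/140 = -14141/35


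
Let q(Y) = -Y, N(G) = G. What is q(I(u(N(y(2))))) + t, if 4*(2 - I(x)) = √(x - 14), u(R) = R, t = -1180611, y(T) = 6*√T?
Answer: -1180613 + I*√(14 - 6*√2)/4 ≈ -1.1806e+6 + 0.58709*I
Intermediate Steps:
I(x) = 2 - √(-14 + x)/4 (I(x) = 2 - √(x - 14)/4 = 2 - √(-14 + x)/4)
q(I(u(N(y(2))))) + t = -(2 - √(-14 + 6*√2)/4) - 1180611 = (-2 + √(-14 + 6*√2)/4) - 1180611 = -1180613 + √(-14 + 6*√2)/4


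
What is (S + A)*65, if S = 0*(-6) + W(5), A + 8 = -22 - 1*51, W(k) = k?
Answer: -4940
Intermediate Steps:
A = -81 (A = -8 + (-22 - 1*51) = -8 + (-22 - 51) = -8 - 73 = -81)
S = 5 (S = 0*(-6) + 5 = 0 + 5 = 5)
(S + A)*65 = (5 - 81)*65 = -76*65 = -4940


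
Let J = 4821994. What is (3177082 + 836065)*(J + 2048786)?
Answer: 27573450144660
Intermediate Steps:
(3177082 + 836065)*(J + 2048786) = (3177082 + 836065)*(4821994 + 2048786) = 4013147*6870780 = 27573450144660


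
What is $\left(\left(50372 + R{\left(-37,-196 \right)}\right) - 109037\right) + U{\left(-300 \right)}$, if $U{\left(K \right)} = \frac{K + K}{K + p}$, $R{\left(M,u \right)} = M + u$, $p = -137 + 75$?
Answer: $- \frac{10660238}{181} \approx -58896.0$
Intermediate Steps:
$p = -62$
$U{\left(K \right)} = \frac{2 K}{-62 + K}$ ($U{\left(K \right)} = \frac{K + K}{K - 62} = \frac{2 K}{-62 + K}$)
$\left(\left(50372 + R{\left(-37,-196 \right)}\right) - 109037\right) + U{\left(-300 \right)} = \left(\left(50372 - 233\right) - 109037\right) + 2 \left(-300\right) \frac{1}{-62 - 300} = \left(\left(50372 - 233\right) - 109037\right) + 2 \left(-300\right) \frac{1}{-362} = \left(50139 - 109037\right) + 2 \left(-300\right) \left(- \frac{1}{362}\right) = -58898 + \frac{300}{181} = - \frac{10660238}{181}$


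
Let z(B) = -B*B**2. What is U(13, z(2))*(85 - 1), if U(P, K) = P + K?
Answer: 420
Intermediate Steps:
z(B) = -B**3
U(P, K) = K + P
U(13, z(2))*(85 - 1) = (-1*2**3 + 13)*(85 - 1) = (-1*8 + 13)*84 = (-8 + 13)*84 = 5*84 = 420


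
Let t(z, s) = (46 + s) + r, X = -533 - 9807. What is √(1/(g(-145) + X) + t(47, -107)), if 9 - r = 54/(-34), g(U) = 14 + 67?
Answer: 46*I*√724644465/174403 ≈ 7.1001*I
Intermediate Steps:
g(U) = 81
X = -10340
r = 180/17 (r = 9 - 54/(-34) = 9 - 54*(-1)/34 = 9 - 1*(-27/17) = 9 + 27/17 = 180/17 ≈ 10.588)
t(z, s) = 962/17 + s (t(z, s) = (46 + s) + 180/17 = 962/17 + s)
√(1/(g(-145) + X) + t(47, -107)) = √(1/(81 - 10340) + (962/17 - 107)) = √(1/(-10259) - 857/17) = √(-1/10259 - 857/17) = √(-8791980/174403) = 46*I*√724644465/174403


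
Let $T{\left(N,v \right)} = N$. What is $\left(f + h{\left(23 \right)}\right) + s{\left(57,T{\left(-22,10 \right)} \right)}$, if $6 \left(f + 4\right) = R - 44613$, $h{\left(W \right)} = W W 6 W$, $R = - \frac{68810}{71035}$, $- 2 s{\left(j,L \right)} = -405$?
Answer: $\frac{2802963184}{42621} \approx 65765.0$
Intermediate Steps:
$s{\left(j,L \right)} = \frac{405}{2}$ ($s{\left(j,L \right)} = \left(- \frac{1}{2}\right) \left(-405\right) = \frac{405}{2}$)
$R = - \frac{13762}{14207}$ ($R = \left(-68810\right) \frac{1}{71035} = - \frac{13762}{14207} \approx -0.96868$)
$h{\left(W \right)} = 6 W^{3}$ ($h{\left(W \right)} = W^{2} \cdot 6 W = 6 W^{3}$)
$f = - \frac{634171621}{85242}$ ($f = -4 + \frac{- \frac{13762}{14207} - 44613}{6} = -4 + \frac{1}{6} \left(- \frac{633830653}{14207}\right) = -4 - \frac{633830653}{85242} = - \frac{634171621}{85242} \approx -7439.7$)
$\left(f + h{\left(23 \right)}\right) + s{\left(57,T{\left(-22,10 \right)} \right)} = \left(- \frac{634171621}{85242} + 6 \cdot 23^{3}\right) + \frac{405}{2} = \left(- \frac{634171621}{85242} + 6 \cdot 12167\right) + \frac{405}{2} = \left(- \frac{634171621}{85242} + 73002\right) + \frac{405}{2} = \frac{5588664863}{85242} + \frac{405}{2} = \frac{2802963184}{42621}$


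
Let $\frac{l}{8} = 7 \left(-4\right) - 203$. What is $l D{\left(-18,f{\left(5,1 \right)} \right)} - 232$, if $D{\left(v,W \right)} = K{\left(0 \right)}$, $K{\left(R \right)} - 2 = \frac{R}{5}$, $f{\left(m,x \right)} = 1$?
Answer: $-3928$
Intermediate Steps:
$K{\left(R \right)} = 2 + \frac{R}{5}$
$D{\left(v,W \right)} = 2$ ($D{\left(v,W \right)} = 2 + \frac{1}{5} \cdot 0 = 2 + 0 = 2$)
$l = -1848$ ($l = 8 \left(7 \left(-4\right) - 203\right) = 8 \left(-28 - 203\right) = 8 \left(-231\right) = -1848$)
$l D{\left(-18,f{\left(5,1 \right)} \right)} - 232 = \left(-1848\right) 2 - 232 = -3696 - 232 = -3928$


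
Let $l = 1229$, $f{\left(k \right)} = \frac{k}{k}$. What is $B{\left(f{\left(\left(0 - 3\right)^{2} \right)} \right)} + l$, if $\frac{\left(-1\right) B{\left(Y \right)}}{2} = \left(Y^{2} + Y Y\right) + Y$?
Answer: $1223$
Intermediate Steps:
$f{\left(k \right)} = 1$
$B{\left(Y \right)} = - 4 Y^{2} - 2 Y$ ($B{\left(Y \right)} = - 2 \left(\left(Y^{2} + Y Y\right) + Y\right) = - 2 \left(\left(Y^{2} + Y^{2}\right) + Y\right) = - 2 \left(2 Y^{2} + Y\right) = - 2 \left(Y + 2 Y^{2}\right) = - 4 Y^{2} - 2 Y$)
$B{\left(f{\left(\left(0 - 3\right)^{2} \right)} \right)} + l = \left(-2\right) 1 \left(1 + 2 \cdot 1\right) + 1229 = \left(-2\right) 1 \left(1 + 2\right) + 1229 = \left(-2\right) 1 \cdot 3 + 1229 = -6 + 1229 = 1223$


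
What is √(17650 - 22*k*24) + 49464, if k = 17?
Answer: 49464 + √8674 ≈ 49557.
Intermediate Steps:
√(17650 - 22*k*24) + 49464 = √(17650 - 22*17*24) + 49464 = √(17650 - 374*24) + 49464 = √(17650 - 8976) + 49464 = √8674 + 49464 = 49464 + √8674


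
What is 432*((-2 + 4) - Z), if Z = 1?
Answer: 432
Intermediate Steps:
432*((-2 + 4) - Z) = 432*((-2 + 4) - 1*1) = 432*(2 - 1) = 432*1 = 432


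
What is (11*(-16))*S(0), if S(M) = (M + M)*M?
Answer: 0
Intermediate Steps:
S(M) = 2*M² (S(M) = (2*M)*M = 2*M²)
(11*(-16))*S(0) = (11*(-16))*(2*0²) = -352*0 = -176*0 = 0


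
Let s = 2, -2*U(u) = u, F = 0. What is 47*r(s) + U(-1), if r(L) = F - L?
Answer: -187/2 ≈ -93.500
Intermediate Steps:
U(u) = -u/2
r(L) = -L (r(L) = 0 - L = -L)
47*r(s) + U(-1) = 47*(-1*2) - ½*(-1) = 47*(-2) + ½ = -94 + ½ = -187/2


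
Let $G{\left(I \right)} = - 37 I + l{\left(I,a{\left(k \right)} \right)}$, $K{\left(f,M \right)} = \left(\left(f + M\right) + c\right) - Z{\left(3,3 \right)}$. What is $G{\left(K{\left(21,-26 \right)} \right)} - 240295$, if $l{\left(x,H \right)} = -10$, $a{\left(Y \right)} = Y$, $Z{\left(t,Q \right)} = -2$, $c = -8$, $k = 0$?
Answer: $-239898$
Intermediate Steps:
$K{\left(f,M \right)} = -6 + M + f$ ($K{\left(f,M \right)} = \left(\left(f + M\right) - 8\right) - -2 = \left(\left(M + f\right) - 8\right) + 2 = \left(-8 + M + f\right) + 2 = -6 + M + f$)
$G{\left(I \right)} = -10 - 37 I$ ($G{\left(I \right)} = - 37 I - 10 = -10 - 37 I$)
$G{\left(K{\left(21,-26 \right)} \right)} - 240295 = \left(-10 - 37 \left(-6 - 26 + 21\right)\right) - 240295 = \left(-10 - -407\right) - 240295 = \left(-10 + 407\right) - 240295 = 397 - 240295 = -239898$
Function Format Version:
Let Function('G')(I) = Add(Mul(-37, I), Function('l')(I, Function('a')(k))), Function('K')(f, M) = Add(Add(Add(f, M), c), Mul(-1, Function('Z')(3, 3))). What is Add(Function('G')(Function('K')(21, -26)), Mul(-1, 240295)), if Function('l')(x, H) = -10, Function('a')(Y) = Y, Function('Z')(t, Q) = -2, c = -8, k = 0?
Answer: -239898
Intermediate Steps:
Function('K')(f, M) = Add(-6, M, f) (Function('K')(f, M) = Add(Add(Add(f, M), -8), Mul(-1, -2)) = Add(Add(Add(M, f), -8), 2) = Add(Add(-8, M, f), 2) = Add(-6, M, f))
Function('G')(I) = Add(-10, Mul(-37, I)) (Function('G')(I) = Add(Mul(-37, I), -10) = Add(-10, Mul(-37, I)))
Add(Function('G')(Function('K')(21, -26)), Mul(-1, 240295)) = Add(Add(-10, Mul(-37, Add(-6, -26, 21))), Mul(-1, 240295)) = Add(Add(-10, Mul(-37, -11)), -240295) = Add(Add(-10, 407), -240295) = Add(397, -240295) = -239898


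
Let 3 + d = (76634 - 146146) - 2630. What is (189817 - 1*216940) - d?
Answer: 45022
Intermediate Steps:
d = -72145 (d = -3 + ((76634 - 146146) - 2630) = -3 + (-69512 - 2630) = -3 - 72142 = -72145)
(189817 - 1*216940) - d = (189817 - 1*216940) - 1*(-72145) = (189817 - 216940) + 72145 = -27123 + 72145 = 45022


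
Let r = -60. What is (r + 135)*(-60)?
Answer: -4500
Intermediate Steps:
(r + 135)*(-60) = (-60 + 135)*(-60) = 75*(-60) = -4500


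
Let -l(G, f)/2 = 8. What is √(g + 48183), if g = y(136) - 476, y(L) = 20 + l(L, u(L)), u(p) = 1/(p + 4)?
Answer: √47711 ≈ 218.43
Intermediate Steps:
u(p) = 1/(4 + p)
l(G, f) = -16 (l(G, f) = -2*8 = -16)
y(L) = 4 (y(L) = 20 - 16 = 4)
g = -472 (g = 4 - 476 = -472)
√(g + 48183) = √(-472 + 48183) = √47711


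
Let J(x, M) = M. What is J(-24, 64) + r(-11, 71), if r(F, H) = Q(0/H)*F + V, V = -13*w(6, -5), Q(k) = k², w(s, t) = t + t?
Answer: 194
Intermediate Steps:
w(s, t) = 2*t
V = 130 (V = -26*(-5) = -13*(-10) = 130)
r(F, H) = 130 (r(F, H) = (0/H)²*F + 130 = 0²*F + 130 = 0*F + 130 = 0 + 130 = 130)
J(-24, 64) + r(-11, 71) = 64 + 130 = 194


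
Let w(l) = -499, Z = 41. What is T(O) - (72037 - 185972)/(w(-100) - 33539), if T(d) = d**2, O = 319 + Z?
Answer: 4411210865/34038 ≈ 1.2960e+5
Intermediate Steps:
O = 360 (O = 319 + 41 = 360)
T(O) - (72037 - 185972)/(w(-100) - 33539) = 360**2 - (72037 - 185972)/(-499 - 33539) = 129600 - (-113935)/(-34038) = 129600 - (-113935)*(-1)/34038 = 129600 - 1*113935/34038 = 129600 - 113935/34038 = 4411210865/34038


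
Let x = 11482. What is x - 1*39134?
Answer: -27652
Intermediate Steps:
x - 1*39134 = 11482 - 1*39134 = 11482 - 39134 = -27652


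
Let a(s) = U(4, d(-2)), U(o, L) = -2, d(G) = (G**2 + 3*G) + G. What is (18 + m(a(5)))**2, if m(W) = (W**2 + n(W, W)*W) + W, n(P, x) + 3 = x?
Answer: 900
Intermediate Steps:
d(G) = G**2 + 4*G
n(P, x) = -3 + x
a(s) = -2
m(W) = W + W**2 + W*(-3 + W) (m(W) = (W**2 + (-3 + W)*W) + W = (W**2 + W*(-3 + W)) + W = W + W**2 + W*(-3 + W))
(18 + m(a(5)))**2 = (18 + 2*(-2)*(-1 - 2))**2 = (18 + 2*(-2)*(-3))**2 = (18 + 12)**2 = 30**2 = 900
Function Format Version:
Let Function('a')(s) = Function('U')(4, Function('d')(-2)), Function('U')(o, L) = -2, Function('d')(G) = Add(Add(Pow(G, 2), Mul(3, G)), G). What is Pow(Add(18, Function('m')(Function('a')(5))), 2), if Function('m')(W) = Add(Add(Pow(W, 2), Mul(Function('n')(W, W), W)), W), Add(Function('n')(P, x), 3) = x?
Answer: 900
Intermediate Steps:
Function('d')(G) = Add(Pow(G, 2), Mul(4, G))
Function('n')(P, x) = Add(-3, x)
Function('a')(s) = -2
Function('m')(W) = Add(W, Pow(W, 2), Mul(W, Add(-3, W))) (Function('m')(W) = Add(Add(Pow(W, 2), Mul(Add(-3, W), W)), W) = Add(Add(Pow(W, 2), Mul(W, Add(-3, W))), W) = Add(W, Pow(W, 2), Mul(W, Add(-3, W))))
Pow(Add(18, Function('m')(Function('a')(5))), 2) = Pow(Add(18, Mul(2, -2, Add(-1, -2))), 2) = Pow(Add(18, Mul(2, -2, -3)), 2) = Pow(Add(18, 12), 2) = Pow(30, 2) = 900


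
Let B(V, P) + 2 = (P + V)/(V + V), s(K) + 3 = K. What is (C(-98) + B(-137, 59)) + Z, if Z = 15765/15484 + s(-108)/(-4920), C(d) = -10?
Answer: -9284104051/869736280 ≈ -10.675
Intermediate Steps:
s(K) = -3 + K
B(V, P) = -2 + (P + V)/(2*V) (B(V, P) = -2 + (P + V)/(V + V) = -2 + (P + V)/((2*V)) = -2 + (P + V)*(1/(2*V)) = -2 + (P + V)/(2*V))
Z = 6606877/6348440 (Z = 15765/15484 + (-3 - 108)/(-4920) = 15765*(1/15484) - 111*(-1/4920) = 15765/15484 + 37/1640 = 6606877/6348440 ≈ 1.0407)
(C(-98) + B(-137, 59)) + Z = (-10 + (½)*(59 - 3*(-137))/(-137)) + 6606877/6348440 = (-10 + (½)*(-1/137)*(59 + 411)) + 6606877/6348440 = (-10 + (½)*(-1/137)*470) + 6606877/6348440 = (-10 - 235/137) + 6606877/6348440 = -1605/137 + 6606877/6348440 = -9284104051/869736280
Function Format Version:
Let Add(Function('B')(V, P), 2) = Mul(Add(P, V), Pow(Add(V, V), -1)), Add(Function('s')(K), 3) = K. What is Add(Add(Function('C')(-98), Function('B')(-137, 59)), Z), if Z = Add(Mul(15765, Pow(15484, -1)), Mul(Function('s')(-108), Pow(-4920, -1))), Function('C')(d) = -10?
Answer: Rational(-9284104051, 869736280) ≈ -10.675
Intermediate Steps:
Function('s')(K) = Add(-3, K)
Function('B')(V, P) = Add(-2, Mul(Rational(1, 2), Pow(V, -1), Add(P, V))) (Function('B')(V, P) = Add(-2, Mul(Add(P, V), Pow(Add(V, V), -1))) = Add(-2, Mul(Add(P, V), Pow(Mul(2, V), -1))) = Add(-2, Mul(Add(P, V), Mul(Rational(1, 2), Pow(V, -1)))) = Add(-2, Mul(Rational(1, 2), Pow(V, -1), Add(P, V))))
Z = Rational(6606877, 6348440) (Z = Add(Mul(15765, Pow(15484, -1)), Mul(Add(-3, -108), Pow(-4920, -1))) = Add(Mul(15765, Rational(1, 15484)), Mul(-111, Rational(-1, 4920))) = Add(Rational(15765, 15484), Rational(37, 1640)) = Rational(6606877, 6348440) ≈ 1.0407)
Add(Add(Function('C')(-98), Function('B')(-137, 59)), Z) = Add(Add(-10, Mul(Rational(1, 2), Pow(-137, -1), Add(59, Mul(-3, -137)))), Rational(6606877, 6348440)) = Add(Add(-10, Mul(Rational(1, 2), Rational(-1, 137), Add(59, 411))), Rational(6606877, 6348440)) = Add(Add(-10, Mul(Rational(1, 2), Rational(-1, 137), 470)), Rational(6606877, 6348440)) = Add(Add(-10, Rational(-235, 137)), Rational(6606877, 6348440)) = Add(Rational(-1605, 137), Rational(6606877, 6348440)) = Rational(-9284104051, 869736280)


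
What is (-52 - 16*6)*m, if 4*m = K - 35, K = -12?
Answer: 1739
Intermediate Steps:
m = -47/4 (m = (-12 - 35)/4 = (¼)*(-47) = -47/4 ≈ -11.750)
(-52 - 16*6)*m = (-52 - 16*6)*(-47/4) = (-52 - 96)*(-47/4) = -148*(-47/4) = 1739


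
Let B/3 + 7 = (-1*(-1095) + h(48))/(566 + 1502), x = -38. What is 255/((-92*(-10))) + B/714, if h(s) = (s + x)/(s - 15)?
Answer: 23346815/93391914 ≈ 0.24999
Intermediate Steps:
h(s) = (-38 + s)/(-15 + s) (h(s) = (s - 38)/(s - 15) = (-38 + s)/(-15 + s))
B = -441563/22748 (B = -21 + 3*((-1*(-1095) + (-38 + 48)/(-15 + 48))/(566 + 1502)) = -21 + 3*((1095 + 10/33)/2068) = -21 + 3*((1095 + (1/33)*10)*(1/2068)) = -21 + 3*((1095 + 10/33)*(1/2068)) = -21 + 3*((36145/33)*(1/2068)) = -21 + 3*(36145/68244) = -21 + 36145/22748 = -441563/22748 ≈ -19.411)
255/((-92*(-10))) + B/714 = 255/((-92*(-10))) - 441563/22748/714 = 255/920 - 441563/22748*1/714 = 255*(1/920) - 441563/16242072 = 51/184 - 441563/16242072 = 23346815/93391914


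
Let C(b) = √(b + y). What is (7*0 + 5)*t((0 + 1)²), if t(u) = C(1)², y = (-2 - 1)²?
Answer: 50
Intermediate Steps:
y = 9 (y = (-3)² = 9)
C(b) = √(9 + b) (C(b) = √(b + 9) = √(9 + b))
t(u) = 10 (t(u) = (√(9 + 1))² = (√10)² = 10)
(7*0 + 5)*t((0 + 1)²) = (7*0 + 5)*10 = (0 + 5)*10 = 5*10 = 50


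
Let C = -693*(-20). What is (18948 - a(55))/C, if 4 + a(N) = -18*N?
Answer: 9971/6930 ≈ 1.4388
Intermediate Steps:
C = 13860
a(N) = -4 - 18*N
(18948 - a(55))/C = (18948 - (-4 - 18*55))/13860 = (18948 - (-4 - 990))*(1/13860) = (18948 - 1*(-994))*(1/13860) = (18948 + 994)*(1/13860) = 19942*(1/13860) = 9971/6930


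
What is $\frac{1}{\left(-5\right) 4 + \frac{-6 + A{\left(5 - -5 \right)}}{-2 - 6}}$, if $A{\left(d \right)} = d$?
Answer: $- \frac{2}{41} \approx -0.048781$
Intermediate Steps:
$\frac{1}{\left(-5\right) 4 + \frac{-6 + A{\left(5 - -5 \right)}}{-2 - 6}} = \frac{1}{\left(-5\right) 4 + \frac{-6 + \left(5 - -5\right)}{-2 - 6}} = \frac{1}{-20 + \frac{-6 + \left(5 + 5\right)}{-8}} = \frac{1}{-20 + \left(-6 + 10\right) \left(- \frac{1}{8}\right)} = \frac{1}{-20 + 4 \left(- \frac{1}{8}\right)} = \frac{1}{-20 - \frac{1}{2}} = \frac{1}{- \frac{41}{2}} = - \frac{2}{41}$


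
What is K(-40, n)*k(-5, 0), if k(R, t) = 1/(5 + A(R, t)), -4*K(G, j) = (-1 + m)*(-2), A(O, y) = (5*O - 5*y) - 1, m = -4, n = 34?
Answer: 5/42 ≈ 0.11905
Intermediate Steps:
A(O, y) = -1 - 5*y + 5*O (A(O, y) = (-5*y + 5*O) - 1 = -1 - 5*y + 5*O)
K(G, j) = -5/2 (K(G, j) = -(-1 - 4)*(-2)/4 = -(-5)*(-2)/4 = -¼*10 = -5/2)
k(R, t) = 1/(4 - 5*t + 5*R) (k(R, t) = 1/(5 + (-1 - 5*t + 5*R)) = 1/(4 - 5*t + 5*R))
K(-40, n)*k(-5, 0) = -5/(2*(4 - 5*0 + 5*(-5))) = -5/(2*(4 + 0 - 25)) = -5/2/(-21) = -5/2*(-1/21) = 5/42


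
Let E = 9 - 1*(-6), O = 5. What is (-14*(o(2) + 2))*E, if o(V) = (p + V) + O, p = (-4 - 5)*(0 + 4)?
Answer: 5670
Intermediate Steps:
E = 15 (E = 9 + 6 = 15)
p = -36 (p = -9*4 = -36)
o(V) = -31 + V (o(V) = (-36 + V) + 5 = -31 + V)
(-14*(o(2) + 2))*E = -14*((-31 + 2) + 2)*15 = -14*(-29 + 2)*15 = -14*(-27)*15 = 378*15 = 5670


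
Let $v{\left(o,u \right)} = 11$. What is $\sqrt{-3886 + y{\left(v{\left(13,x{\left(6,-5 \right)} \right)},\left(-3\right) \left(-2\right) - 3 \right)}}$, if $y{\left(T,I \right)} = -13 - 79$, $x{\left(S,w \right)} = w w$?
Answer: $3 i \sqrt{442} \approx 63.071 i$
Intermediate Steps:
$x{\left(S,w \right)} = w^{2}$
$y{\left(T,I \right)} = -92$ ($y{\left(T,I \right)} = -13 - 79 = -92$)
$\sqrt{-3886 + y{\left(v{\left(13,x{\left(6,-5 \right)} \right)},\left(-3\right) \left(-2\right) - 3 \right)}} = \sqrt{-3886 - 92} = \sqrt{-3978} = 3 i \sqrt{442}$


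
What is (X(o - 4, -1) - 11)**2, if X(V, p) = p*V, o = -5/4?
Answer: 529/16 ≈ 33.063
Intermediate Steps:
o = -5/4 (o = -5*1/4 = -5/4 ≈ -1.2500)
X(V, p) = V*p
(X(o - 4, -1) - 11)**2 = ((-5/4 - 4)*(-1) - 11)**2 = (-21/4*(-1) - 11)**2 = (21/4 - 11)**2 = (-23/4)**2 = 529/16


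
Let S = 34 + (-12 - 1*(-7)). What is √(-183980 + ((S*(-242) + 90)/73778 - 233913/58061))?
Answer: I*√844001335750990439758249/2141812229 ≈ 428.93*I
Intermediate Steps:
S = 29 (S = 34 + (-12 + 7) = 34 - 5 = 29)
√(-183980 + ((S*(-242) + 90)/73778 - 233913/58061)) = √(-183980 + ((29*(-242) + 90)/73778 - 233913/58061)) = √(-183980 + ((-7018 + 90)*(1/73778) - 233913*1/58061)) = √(-183980 + (-6928*1/73778 - 233913/58061)) = √(-183980 + (-3464/36889 - 233913/58061)) = √(-183980 - 8829939961/2141812229) = √(-394059443831381/2141812229) = I*√844001335750990439758249/2141812229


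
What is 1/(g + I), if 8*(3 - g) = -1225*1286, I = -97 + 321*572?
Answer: 4/1521747 ≈ 2.6286e-6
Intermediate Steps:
I = 183515 (I = -97 + 183612 = 183515)
g = 787687/4 (g = 3 - (-1225)*1286/8 = 3 - ⅛*(-1575350) = 3 + 787675/4 = 787687/4 ≈ 1.9692e+5)
1/(g + I) = 1/(787687/4 + 183515) = 1/(1521747/4) = 4/1521747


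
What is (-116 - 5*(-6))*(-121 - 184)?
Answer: 26230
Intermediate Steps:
(-116 - 5*(-6))*(-121 - 184) = (-116 + 30)*(-305) = -86*(-305) = 26230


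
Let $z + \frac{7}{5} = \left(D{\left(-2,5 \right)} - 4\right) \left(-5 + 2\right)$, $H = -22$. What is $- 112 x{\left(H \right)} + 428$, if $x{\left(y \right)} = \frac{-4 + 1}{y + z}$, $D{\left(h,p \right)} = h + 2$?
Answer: $\frac{7572}{19} \approx 398.53$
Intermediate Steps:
$D{\left(h,p \right)} = 2 + h$
$z = \frac{53}{5}$ ($z = - \frac{7}{5} + \left(\left(2 - 2\right) - 4\right) \left(-5 + 2\right) = - \frac{7}{5} + \left(0 - 4\right) \left(-3\right) = - \frac{7}{5} - -12 = - \frac{7}{5} + 12 = \frac{53}{5} \approx 10.6$)
$x{\left(y \right)} = - \frac{3}{\frac{53}{5} + y}$ ($x{\left(y \right)} = \frac{-4 + 1}{y + \frac{53}{5}} = - \frac{3}{\frac{53}{5} + y}$)
$- 112 x{\left(H \right)} + 428 = - 112 \left(- \frac{15}{53 + 5 \left(-22\right)}\right) + 428 = - 112 \left(- \frac{15}{53 - 110}\right) + 428 = - 112 \left(- \frac{15}{-57}\right) + 428 = - 112 \left(\left(-15\right) \left(- \frac{1}{57}\right)\right) + 428 = \left(-112\right) \frac{5}{19} + 428 = - \frac{560}{19} + 428 = \frac{7572}{19}$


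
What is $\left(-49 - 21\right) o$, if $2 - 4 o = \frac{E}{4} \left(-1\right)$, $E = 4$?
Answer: $- \frac{105}{2} \approx -52.5$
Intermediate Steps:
$o = \frac{3}{4}$ ($o = \frac{1}{2} - \frac{\frac{4}{4} \left(-1\right)}{4} = \frac{1}{2} - \frac{4 \cdot \frac{1}{4} \left(-1\right)}{4} = \frac{1}{2} - \frac{1 \left(-1\right)}{4} = \frac{1}{2} - - \frac{1}{4} = \frac{1}{2} + \frac{1}{4} = \frac{3}{4} \approx 0.75$)
$\left(-49 - 21\right) o = \left(-49 - 21\right) \frac{3}{4} = \left(-70\right) \frac{3}{4} = - \frac{105}{2}$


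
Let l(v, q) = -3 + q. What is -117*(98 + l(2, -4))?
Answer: -10647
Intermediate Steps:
-117*(98 + l(2, -4)) = -117*(98 + (-3 - 4)) = -117*(98 - 7) = -117*91 = -10647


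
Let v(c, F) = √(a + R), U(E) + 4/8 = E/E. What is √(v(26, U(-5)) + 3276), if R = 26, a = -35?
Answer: √(3276 + 3*I) ≈ 57.236 + 0.0262*I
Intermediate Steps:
U(E) = ½ (U(E) = -½ + E/E = -½ + 1 = ½)
v(c, F) = 3*I (v(c, F) = √(-35 + 26) = √(-9) = 3*I)
√(v(26, U(-5)) + 3276) = √(3*I + 3276) = √(3276 + 3*I)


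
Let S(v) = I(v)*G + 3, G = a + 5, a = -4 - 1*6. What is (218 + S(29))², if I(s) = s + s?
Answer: 4761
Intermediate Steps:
a = -10 (a = -4 - 6 = -10)
G = -5 (G = -10 + 5 = -5)
I(s) = 2*s
S(v) = 3 - 10*v (S(v) = (2*v)*(-5) + 3 = -10*v + 3 = 3 - 10*v)
(218 + S(29))² = (218 + (3 - 10*29))² = (218 + (3 - 290))² = (218 - 287)² = (-69)² = 4761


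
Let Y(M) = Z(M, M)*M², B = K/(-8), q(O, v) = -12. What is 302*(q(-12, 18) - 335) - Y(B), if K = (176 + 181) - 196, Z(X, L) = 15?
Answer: -7095631/64 ≈ -1.1087e+5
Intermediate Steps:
K = 161 (K = 357 - 196 = 161)
B = -161/8 (B = 161/(-8) = 161*(-⅛) = -161/8 ≈ -20.125)
Y(M) = 15*M²
302*(q(-12, 18) - 335) - Y(B) = 302*(-12 - 335) - 15*(-161/8)² = 302*(-347) - 15*25921/64 = -104794 - 1*388815/64 = -104794 - 388815/64 = -7095631/64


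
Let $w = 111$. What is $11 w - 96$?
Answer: $1125$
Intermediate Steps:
$11 w - 96 = 11 \cdot 111 - 96 = 1221 - 96 = 1125$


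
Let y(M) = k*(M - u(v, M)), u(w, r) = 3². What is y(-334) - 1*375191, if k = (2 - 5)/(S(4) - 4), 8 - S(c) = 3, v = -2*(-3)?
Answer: -374162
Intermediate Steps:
v = 6
S(c) = 5 (S(c) = 8 - 1*3 = 8 - 3 = 5)
u(w, r) = 9
k = -3 (k = (2 - 5)/(5 - 4) = -3/1 = -3*1 = -3)
y(M) = 27 - 3*M (y(M) = -3*(M - 1*9) = -3*(M - 9) = -3*(-9 + M) = 27 - 3*M)
y(-334) - 1*375191 = (27 - 3*(-334)) - 1*375191 = (27 + 1002) - 375191 = 1029 - 375191 = -374162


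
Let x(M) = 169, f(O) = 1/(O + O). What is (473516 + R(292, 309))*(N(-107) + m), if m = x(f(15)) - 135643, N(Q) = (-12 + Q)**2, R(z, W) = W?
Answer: -57481132225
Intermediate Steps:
f(O) = 1/(2*O)
m = -135474 (m = 169 - 135643 = -135474)
(473516 + R(292, 309))*(N(-107) + m) = (473516 + 309)*((-12 - 107)**2 - 135474) = 473825*((-119)**2 - 135474) = 473825*(14161 - 135474) = 473825*(-121313) = -57481132225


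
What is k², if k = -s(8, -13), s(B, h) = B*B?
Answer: 4096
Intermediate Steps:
s(B, h) = B²
k = -64 (k = -1*8² = -1*64 = -64)
k² = (-64)² = 4096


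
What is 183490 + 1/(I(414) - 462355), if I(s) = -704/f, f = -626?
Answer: 26554078842557/144716763 ≈ 1.8349e+5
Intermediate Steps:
I(s) = 352/313 (I(s) = -704/(-626) = -704*(-1/626) = 352/313)
183490 + 1/(I(414) - 462355) = 183490 + 1/(352/313 - 462355) = 183490 + 1/(-144716763/313) = 183490 - 313/144716763 = 26554078842557/144716763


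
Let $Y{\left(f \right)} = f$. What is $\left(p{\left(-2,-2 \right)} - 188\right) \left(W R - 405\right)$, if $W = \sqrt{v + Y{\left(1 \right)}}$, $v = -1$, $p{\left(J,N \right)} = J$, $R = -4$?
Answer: $76950$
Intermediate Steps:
$W = 0$ ($W = \sqrt{-1 + 1} = \sqrt{0} = 0$)
$\left(p{\left(-2,-2 \right)} - 188\right) \left(W R - 405\right) = \left(-2 - 188\right) \left(0 \left(-4\right) - 405\right) = \left(-2 - 188\right) \left(0 - 405\right) = \left(-190\right) \left(-405\right) = 76950$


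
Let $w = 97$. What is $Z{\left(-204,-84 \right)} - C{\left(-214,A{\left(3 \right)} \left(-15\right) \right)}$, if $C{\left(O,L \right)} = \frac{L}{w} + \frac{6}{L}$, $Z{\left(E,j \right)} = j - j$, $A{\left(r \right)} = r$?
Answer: $\frac{869}{1455} \approx 0.59725$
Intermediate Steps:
$Z{\left(E,j \right)} = 0$
$C{\left(O,L \right)} = \frac{6}{L} + \frac{L}{97}$ ($C{\left(O,L \right)} = \frac{L}{97} + \frac{6}{L} = \frac{6}{L} + \frac{L}{97}$)
$Z{\left(-204,-84 \right)} - C{\left(-214,A{\left(3 \right)} \left(-15\right) \right)} = 0 - \left(\frac{6}{3 \left(-15\right)} + \frac{3 \left(-15\right)}{97}\right) = 0 - \left(\frac{6}{-45} + \frac{1}{97} \left(-45\right)\right) = 0 - \left(6 \left(- \frac{1}{45}\right) - \frac{45}{97}\right) = 0 - \left(- \frac{2}{15} - \frac{45}{97}\right) = 0 - - \frac{869}{1455} = 0 + \frac{869}{1455} = \frac{869}{1455}$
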